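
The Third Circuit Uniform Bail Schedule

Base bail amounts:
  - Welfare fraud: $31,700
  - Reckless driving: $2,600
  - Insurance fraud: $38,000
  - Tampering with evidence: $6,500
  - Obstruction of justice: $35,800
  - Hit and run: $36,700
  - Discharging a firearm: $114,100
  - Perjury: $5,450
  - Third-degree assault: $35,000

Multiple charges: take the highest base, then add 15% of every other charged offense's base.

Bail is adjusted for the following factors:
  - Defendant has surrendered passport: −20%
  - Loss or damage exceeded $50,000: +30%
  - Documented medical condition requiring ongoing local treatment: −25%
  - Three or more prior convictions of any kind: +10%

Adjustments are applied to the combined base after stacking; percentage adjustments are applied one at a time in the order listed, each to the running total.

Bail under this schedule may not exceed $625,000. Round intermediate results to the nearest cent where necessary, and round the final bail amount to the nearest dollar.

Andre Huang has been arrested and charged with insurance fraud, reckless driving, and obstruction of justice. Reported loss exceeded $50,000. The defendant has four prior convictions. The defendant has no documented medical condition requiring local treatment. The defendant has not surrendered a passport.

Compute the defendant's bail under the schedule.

Base amounts from the schedule: insurance fraud $38,000; reckless driving $2,600; obstruction of justice $35,800.
Stacking rule: highest base plus 15% of each additional charge. Highest is insurance fraud at $38,000. Additional: $2,600 × 15% = $390; $35,800 × 15% = $5,370. Combined base = $38,000 + $5,760 = $43,760.
Loss or damage exceeded $50,000 (+30%): $43,760 × 1.3 = $56,888.
Three or more prior convictions of any kind (+10%): $56,888 × 1.1 = $62,576.80.
$62,576.80 is within the $625,000 maximum.
Rounded to the nearest dollar: $62,577.

$62,577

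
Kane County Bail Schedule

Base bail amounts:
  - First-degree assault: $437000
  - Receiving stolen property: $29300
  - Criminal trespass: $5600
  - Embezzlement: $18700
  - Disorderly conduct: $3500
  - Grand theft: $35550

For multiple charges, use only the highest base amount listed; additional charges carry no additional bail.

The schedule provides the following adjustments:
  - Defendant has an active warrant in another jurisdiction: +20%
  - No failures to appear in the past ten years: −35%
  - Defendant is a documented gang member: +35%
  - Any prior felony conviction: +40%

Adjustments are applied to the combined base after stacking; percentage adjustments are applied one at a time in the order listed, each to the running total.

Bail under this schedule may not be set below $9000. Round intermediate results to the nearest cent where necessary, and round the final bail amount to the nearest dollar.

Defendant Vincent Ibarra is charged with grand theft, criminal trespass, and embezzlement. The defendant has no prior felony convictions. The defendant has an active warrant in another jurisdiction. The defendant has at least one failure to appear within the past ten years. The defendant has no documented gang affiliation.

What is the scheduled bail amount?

$42660

Base amounts from the schedule: grand theft $35550; criminal trespass $5600; embezzlement $18700.
Stacking rule: use the highest base only. Highest is grand theft at $35550. Combined base = $35550.
Defendant has an active warrant in another jurisdiction (+20%): $35550 × 1.2 = $42660.
$42660 is at or above the $9000 minimum.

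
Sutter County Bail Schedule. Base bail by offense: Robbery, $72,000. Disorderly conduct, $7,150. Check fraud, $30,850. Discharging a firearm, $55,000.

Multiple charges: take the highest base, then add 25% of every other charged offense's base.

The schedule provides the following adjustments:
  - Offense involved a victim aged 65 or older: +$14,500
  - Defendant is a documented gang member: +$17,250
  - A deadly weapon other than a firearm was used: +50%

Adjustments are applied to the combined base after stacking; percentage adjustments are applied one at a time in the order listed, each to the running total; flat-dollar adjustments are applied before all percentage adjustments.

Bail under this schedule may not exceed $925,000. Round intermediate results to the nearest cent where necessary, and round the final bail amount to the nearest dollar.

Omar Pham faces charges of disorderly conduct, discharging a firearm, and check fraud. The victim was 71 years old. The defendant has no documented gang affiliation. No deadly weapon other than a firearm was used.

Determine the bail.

$79,000

Base amounts from the schedule: disorderly conduct $7,150; discharging a firearm $55,000; check fraud $30,850.
Stacking rule: highest base plus 25% of each additional charge. Highest is discharging a firearm at $55,000. Additional: $7,150 × 25% = $1,787.50; $30,850 × 25% = $7,712.50. Combined base = $55,000 + $9,500 = $64,500.
Offense involved a victim aged 65 or older (+$14,500 flat): $64,500 + $14,500 = $79,000.
$79,000 is within the $925,000 maximum.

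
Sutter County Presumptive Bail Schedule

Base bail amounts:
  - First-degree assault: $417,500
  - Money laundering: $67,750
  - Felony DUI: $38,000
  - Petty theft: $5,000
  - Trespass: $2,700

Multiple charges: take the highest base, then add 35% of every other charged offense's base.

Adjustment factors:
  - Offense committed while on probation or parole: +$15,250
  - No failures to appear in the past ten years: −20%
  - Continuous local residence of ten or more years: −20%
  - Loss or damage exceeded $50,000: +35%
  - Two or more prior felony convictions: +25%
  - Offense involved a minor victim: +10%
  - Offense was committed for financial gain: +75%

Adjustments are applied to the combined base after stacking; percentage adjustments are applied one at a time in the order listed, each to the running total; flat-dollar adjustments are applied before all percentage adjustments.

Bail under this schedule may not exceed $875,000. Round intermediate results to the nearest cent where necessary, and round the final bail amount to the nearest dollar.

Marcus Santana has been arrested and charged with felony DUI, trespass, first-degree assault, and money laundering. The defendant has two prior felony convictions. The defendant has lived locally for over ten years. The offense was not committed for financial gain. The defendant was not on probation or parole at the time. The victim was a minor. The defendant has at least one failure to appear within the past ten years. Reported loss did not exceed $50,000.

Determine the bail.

Base amounts from the schedule: felony DUI $38,000; trespass $2,700; first-degree assault $417,500; money laundering $67,750.
Stacking rule: highest base plus 35% of each additional charge. Highest is first-degree assault at $417,500. Additional: $38,000 × 35% = $13,300; $2,700 × 35% = $945; $67,750 × 35% = $23,712.50. Combined base = $417,500 + $37,957.50 = $455,457.50.
Continuous local residence of ten or more years (−20%): $455,457.50 × 0.8 = $364,366.
Two or more prior felony convictions (+25%): $364,366 × 1.25 = $455,457.50.
Offense involved a minor victim (+10%): $455,457.50 × 1.1 = $501,003.25.
$501,003.25 is within the $875,000 maximum.
Rounded to the nearest dollar: $501,003.

$501,003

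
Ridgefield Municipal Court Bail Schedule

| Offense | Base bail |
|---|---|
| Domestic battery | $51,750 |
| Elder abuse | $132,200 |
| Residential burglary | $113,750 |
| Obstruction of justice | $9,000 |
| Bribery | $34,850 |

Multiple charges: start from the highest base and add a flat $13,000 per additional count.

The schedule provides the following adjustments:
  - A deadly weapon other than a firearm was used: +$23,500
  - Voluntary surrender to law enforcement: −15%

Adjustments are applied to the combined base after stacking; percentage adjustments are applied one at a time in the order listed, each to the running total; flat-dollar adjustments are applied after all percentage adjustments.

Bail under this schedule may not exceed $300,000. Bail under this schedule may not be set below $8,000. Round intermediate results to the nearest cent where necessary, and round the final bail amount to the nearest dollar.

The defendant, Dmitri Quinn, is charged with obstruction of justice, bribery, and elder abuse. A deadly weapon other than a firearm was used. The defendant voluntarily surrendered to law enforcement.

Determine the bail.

Base amounts from the schedule: obstruction of justice $9,000; bribery $34,850; elder abuse $132,200.
Stacking rule: highest base plus $13,000 per additional charge. Highest is elder abuse at $132,200; 2 additional charges → +$26,000. Combined base = $158,200.
Voluntary surrender to law enforcement (−15%): $158,200 × 0.85 = $134,470.
A deadly weapon other than a firearm was used (+$23,500 flat): $134,470 + $23,500 = $157,970.
$157,970 is within the $300,000 maximum.
$157,970 is at or above the $8,000 minimum.

$157,970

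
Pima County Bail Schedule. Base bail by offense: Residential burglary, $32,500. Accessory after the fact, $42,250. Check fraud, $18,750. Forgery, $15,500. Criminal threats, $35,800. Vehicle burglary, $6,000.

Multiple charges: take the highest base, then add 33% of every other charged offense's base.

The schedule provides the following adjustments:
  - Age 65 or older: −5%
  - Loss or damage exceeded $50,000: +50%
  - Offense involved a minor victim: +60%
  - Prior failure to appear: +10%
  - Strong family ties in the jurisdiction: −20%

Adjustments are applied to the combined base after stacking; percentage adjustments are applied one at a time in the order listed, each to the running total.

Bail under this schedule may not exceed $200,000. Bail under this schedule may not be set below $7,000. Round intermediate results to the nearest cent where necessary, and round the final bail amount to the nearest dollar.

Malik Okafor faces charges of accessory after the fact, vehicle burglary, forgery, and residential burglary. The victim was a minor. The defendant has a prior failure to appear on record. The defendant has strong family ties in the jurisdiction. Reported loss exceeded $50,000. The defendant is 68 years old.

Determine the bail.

$120,524

Base amounts from the schedule: accessory after the fact $42,250; vehicle burglary $6,000; forgery $15,500; residential burglary $32,500.
Stacking rule: highest base plus 33% of each additional charge. Highest is accessory after the fact at $42,250. Additional: $6,000 × 33% = $1,980; $15,500 × 33% = $5,115; $32,500 × 33% = $10,725. Combined base = $42,250 + $17,820 = $60,070.
Age 65 or older (−5%): $60,070 × 0.95 = $57,066.50.
Loss or damage exceeded $50,000 (+50%): $57,066.50 × 1.5 = $85,599.75.
Offense involved a minor victim (+60%): $85,599.75 × 1.6 = $136,959.60.
Prior failure to appear (+10%): $136,959.60 × 1.1 = $150,655.56.
Strong family ties in the jurisdiction (−20%): $150,655.56 × 0.8 = $120,524.45.
$120,524.45 is within the $200,000 maximum.
$120,524.45 is at or above the $7,000 minimum.
Rounded to the nearest dollar: $120,524.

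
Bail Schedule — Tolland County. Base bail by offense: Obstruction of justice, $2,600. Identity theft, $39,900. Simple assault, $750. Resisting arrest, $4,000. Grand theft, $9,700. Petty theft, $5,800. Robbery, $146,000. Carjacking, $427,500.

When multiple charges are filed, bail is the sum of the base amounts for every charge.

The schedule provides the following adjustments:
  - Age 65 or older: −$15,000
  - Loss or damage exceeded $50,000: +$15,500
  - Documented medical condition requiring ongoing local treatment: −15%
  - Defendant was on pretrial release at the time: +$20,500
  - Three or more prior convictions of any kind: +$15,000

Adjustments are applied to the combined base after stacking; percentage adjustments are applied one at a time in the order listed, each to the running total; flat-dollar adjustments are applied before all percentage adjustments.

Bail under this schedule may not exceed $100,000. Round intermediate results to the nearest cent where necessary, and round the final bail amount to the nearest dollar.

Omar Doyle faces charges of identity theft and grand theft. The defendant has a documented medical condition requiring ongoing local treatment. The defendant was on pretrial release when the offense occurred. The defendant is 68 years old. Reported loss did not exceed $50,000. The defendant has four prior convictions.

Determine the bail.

$59,585

Base amounts from the schedule: identity theft $39,900; grand theft $9,700.
Stacking rule: sum of all bases. $39,900 + $9,700 = $49,600.
Age 65 or older (−$15,000 flat): $49,600 − $15,000 = $34,600.
Defendant was on pretrial release at the time (+$20,500 flat): $34,600 + $20,500 = $55,100.
Three or more prior convictions of any kind (+$15,000 flat): $55,100 + $15,000 = $70,100.
Documented medical condition requiring ongoing local treatment (−15%): $70,100 × 0.85 = $59,585.
$59,585 is within the $100,000 maximum.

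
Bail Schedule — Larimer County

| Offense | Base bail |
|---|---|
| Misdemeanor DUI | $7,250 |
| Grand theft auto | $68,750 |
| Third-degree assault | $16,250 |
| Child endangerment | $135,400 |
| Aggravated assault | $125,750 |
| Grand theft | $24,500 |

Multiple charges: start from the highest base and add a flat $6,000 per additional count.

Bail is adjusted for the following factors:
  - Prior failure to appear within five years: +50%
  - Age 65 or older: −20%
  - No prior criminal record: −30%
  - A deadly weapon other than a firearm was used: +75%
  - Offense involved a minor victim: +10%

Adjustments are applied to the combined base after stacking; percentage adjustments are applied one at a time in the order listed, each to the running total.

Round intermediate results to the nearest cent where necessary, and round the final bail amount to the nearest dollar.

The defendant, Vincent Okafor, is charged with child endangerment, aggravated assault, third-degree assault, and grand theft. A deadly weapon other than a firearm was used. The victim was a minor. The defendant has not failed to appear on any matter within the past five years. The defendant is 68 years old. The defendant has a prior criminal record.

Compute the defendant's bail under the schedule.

$236,236

Base amounts from the schedule: child endangerment $135,400; aggravated assault $125,750; third-degree assault $16,250; grand theft $24,500.
Stacking rule: highest base plus $6,000 per additional charge. Highest is child endangerment at $135,400; 3 additional charges → +$18,000. Combined base = $153,400.
Age 65 or older (−20%): $153,400 × 0.8 = $122,720.
A deadly weapon other than a firearm was used (+75%): $122,720 × 1.75 = $214,760.
Offense involved a minor victim (+10%): $214,760 × 1.1 = $236,236.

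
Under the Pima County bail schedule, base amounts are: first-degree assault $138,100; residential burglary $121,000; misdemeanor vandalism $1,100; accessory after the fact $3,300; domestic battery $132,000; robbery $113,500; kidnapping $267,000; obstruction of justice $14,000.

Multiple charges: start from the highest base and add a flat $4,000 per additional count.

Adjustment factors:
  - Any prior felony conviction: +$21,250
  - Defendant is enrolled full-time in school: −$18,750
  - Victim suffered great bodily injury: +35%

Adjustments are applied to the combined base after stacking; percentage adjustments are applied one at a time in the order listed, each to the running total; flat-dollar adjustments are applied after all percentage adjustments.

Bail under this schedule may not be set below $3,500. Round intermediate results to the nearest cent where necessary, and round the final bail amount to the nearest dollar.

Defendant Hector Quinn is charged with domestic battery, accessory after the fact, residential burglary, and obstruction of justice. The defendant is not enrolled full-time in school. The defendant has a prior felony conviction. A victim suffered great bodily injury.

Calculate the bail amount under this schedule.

$215,650

Base amounts from the schedule: domestic battery $132,000; accessory after the fact $3,300; residential burglary $121,000; obstruction of justice $14,000.
Stacking rule: highest base plus $4,000 per additional charge. Highest is domestic battery at $132,000; 3 additional charges → +$12,000. Combined base = $144,000.
Victim suffered great bodily injury (+35%): $144,000 × 1.35 = $194,400.
Any prior felony conviction (+$21,250 flat): $194,400 + $21,250 = $215,650.
$215,650 is at or above the $3,500 minimum.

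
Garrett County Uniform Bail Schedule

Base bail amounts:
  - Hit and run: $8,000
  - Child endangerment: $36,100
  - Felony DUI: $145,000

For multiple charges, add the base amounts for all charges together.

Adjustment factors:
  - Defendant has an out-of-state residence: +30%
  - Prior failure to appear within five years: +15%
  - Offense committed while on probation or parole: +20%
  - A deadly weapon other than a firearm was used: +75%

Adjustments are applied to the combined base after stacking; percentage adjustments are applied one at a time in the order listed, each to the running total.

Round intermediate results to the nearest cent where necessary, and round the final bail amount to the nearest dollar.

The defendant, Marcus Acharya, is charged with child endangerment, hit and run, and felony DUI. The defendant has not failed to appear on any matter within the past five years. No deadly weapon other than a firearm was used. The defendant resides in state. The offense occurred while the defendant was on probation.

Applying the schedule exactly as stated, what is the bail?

$226,920

Base amounts from the schedule: child endangerment $36,100; hit and run $8,000; felony DUI $145,000.
Stacking rule: sum of all bases. $36,100 + $8,000 + $145,000 = $189,100.
Offense committed while on probation or parole (+20%): $189,100 × 1.2 = $226,920.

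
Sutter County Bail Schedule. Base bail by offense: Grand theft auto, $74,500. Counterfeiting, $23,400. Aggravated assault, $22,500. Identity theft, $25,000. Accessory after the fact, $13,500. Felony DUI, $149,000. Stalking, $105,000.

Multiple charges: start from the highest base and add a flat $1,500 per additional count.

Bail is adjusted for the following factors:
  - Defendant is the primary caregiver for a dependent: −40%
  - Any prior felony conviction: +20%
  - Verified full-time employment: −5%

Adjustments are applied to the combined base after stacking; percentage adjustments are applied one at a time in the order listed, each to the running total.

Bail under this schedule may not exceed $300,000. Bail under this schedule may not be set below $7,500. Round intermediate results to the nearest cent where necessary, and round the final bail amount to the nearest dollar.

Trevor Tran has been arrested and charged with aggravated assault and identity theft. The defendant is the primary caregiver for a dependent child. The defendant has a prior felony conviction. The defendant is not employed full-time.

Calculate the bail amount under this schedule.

Base amounts from the schedule: aggravated assault $22,500; identity theft $25,000.
Stacking rule: highest base plus $1,500 per additional charge. Highest is identity theft at $25,000; 1 additional charge → +$1,500. Combined base = $26,500.
Defendant is the primary caregiver for a dependent (−40%): $26,500 × 0.6 = $15,900.
Any prior felony conviction (+20%): $15,900 × 1.2 = $19,080.
$19,080 is within the $300,000 maximum.
$19,080 is at or above the $7,500 minimum.

$19,080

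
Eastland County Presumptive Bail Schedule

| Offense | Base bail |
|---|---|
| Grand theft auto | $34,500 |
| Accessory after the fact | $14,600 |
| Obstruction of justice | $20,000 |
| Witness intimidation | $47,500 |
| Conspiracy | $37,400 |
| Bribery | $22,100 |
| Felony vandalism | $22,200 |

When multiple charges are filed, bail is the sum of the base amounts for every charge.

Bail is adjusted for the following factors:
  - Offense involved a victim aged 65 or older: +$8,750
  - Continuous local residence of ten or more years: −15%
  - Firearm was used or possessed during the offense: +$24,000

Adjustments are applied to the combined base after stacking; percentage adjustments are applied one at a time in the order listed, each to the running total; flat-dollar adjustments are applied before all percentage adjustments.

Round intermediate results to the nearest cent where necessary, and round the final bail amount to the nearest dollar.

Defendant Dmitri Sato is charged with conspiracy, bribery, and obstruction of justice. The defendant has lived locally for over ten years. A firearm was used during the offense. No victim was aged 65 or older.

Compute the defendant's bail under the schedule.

Base amounts from the schedule: conspiracy $37,400; bribery $22,100; obstruction of justice $20,000.
Stacking rule: sum of all bases. $37,400 + $22,100 + $20,000 = $79,500.
Firearm was used or possessed during the offense (+$24,000 flat): $79,500 + $24,000 = $103,500.
Continuous local residence of ten or more years (−15%): $103,500 × 0.85 = $87,975.

$87,975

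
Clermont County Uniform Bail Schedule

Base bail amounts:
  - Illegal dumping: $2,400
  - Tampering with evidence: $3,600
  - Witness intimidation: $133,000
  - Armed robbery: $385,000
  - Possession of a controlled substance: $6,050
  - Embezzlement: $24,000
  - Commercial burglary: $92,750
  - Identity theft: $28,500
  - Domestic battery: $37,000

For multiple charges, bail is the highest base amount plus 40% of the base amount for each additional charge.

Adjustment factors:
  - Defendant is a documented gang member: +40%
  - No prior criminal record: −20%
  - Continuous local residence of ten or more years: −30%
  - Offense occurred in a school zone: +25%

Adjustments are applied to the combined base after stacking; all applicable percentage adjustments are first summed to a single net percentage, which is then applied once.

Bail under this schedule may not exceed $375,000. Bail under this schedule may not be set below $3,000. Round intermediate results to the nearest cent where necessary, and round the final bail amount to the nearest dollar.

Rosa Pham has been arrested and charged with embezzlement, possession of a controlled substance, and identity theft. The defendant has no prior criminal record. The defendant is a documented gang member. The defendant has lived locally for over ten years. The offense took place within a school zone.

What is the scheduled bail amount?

Base amounts from the schedule: embezzlement $24,000; possession of a controlled substance $6,050; identity theft $28,500.
Stacking rule: highest base plus 40% of each additional charge. Highest is identity theft at $28,500. Additional: $24,000 × 40% = $9,600; $6,050 × 40% = $2,420. Combined base = $28,500 + $12,020 = $40,520.
Net percentage adjustment: +40% −20% −30% +25% = +15%. $40,520 × 1.15 = $46,598.
$46,598 is within the $375,000 maximum.
$46,598 is at or above the $3,000 minimum.

$46,598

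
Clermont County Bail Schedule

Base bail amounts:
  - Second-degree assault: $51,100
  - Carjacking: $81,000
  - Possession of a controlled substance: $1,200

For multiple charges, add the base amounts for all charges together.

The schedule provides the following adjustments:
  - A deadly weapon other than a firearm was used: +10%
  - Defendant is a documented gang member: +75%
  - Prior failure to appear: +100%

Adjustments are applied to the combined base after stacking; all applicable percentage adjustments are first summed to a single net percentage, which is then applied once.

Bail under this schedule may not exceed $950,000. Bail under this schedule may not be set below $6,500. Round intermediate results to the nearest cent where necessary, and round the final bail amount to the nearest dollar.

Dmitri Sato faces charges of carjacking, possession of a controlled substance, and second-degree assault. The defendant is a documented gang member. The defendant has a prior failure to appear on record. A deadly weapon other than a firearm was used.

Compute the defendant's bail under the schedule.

Base amounts from the schedule: carjacking $81,000; possession of a controlled substance $1,200; second-degree assault $51,100.
Stacking rule: sum of all bases. $81,000 + $1,200 + $51,100 = $133,300.
Net percentage adjustment: +10% +75% +100% = +185%. $133,300 × 2.85 = $379,905.
$379,905 is within the $950,000 maximum.
$379,905 is at or above the $6,500 minimum.

$379,905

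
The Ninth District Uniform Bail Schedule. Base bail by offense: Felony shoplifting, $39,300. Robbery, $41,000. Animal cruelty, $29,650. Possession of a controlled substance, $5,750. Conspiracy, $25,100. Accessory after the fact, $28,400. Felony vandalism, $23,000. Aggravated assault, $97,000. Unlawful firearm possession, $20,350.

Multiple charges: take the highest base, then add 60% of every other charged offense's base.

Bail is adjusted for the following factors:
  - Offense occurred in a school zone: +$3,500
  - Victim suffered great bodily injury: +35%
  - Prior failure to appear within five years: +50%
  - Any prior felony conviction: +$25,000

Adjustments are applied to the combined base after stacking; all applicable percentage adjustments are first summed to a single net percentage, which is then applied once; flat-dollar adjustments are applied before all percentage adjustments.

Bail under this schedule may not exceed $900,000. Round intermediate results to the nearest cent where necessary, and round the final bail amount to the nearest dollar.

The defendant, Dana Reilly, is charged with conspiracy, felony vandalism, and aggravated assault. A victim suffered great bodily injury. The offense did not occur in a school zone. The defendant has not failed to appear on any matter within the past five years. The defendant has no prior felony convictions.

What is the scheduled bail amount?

$169,911

Base amounts from the schedule: conspiracy $25,100; felony vandalism $23,000; aggravated assault $97,000.
Stacking rule: highest base plus 60% of each additional charge. Highest is aggravated assault at $97,000. Additional: $25,100 × 60% = $15,060; $23,000 × 60% = $13,800. Combined base = $97,000 + $28,860 = $125,860.
Victim suffered great bodily injury (+35%): $125,860 × 1.35 = $169,911.
$169,911 is within the $900,000 maximum.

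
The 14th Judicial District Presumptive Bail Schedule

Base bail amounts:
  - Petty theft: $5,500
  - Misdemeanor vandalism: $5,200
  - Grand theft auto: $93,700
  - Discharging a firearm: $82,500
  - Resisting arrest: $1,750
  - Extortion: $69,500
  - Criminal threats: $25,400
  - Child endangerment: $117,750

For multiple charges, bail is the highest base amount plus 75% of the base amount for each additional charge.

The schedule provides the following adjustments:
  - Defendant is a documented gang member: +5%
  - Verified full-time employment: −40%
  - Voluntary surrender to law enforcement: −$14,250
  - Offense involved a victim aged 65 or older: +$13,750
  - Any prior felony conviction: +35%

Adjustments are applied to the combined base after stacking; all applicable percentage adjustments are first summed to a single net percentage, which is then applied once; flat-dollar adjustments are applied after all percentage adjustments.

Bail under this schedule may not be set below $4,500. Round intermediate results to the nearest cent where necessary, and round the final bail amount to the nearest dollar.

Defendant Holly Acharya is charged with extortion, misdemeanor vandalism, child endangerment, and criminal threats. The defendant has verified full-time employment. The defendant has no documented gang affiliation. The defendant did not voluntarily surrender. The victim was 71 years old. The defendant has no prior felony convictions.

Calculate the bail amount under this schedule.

$129,445

Base amounts from the schedule: extortion $69,500; misdemeanor vandalism $5,200; child endangerment $117,750; criminal threats $25,400.
Stacking rule: highest base plus 75% of each additional charge. Highest is child endangerment at $117,750. Additional: $69,500 × 75% = $52,125; $5,200 × 75% = $3,900; $25,400 × 75% = $19,050. Combined base = $117,750 + $75,075 = $192,825.
Verified full-time employment (−40%): $192,825 × 0.6 = $115,695.
Offense involved a victim aged 65 or older (+$13,750 flat): $115,695 + $13,750 = $129,445.
$129,445 is at or above the $4,500 minimum.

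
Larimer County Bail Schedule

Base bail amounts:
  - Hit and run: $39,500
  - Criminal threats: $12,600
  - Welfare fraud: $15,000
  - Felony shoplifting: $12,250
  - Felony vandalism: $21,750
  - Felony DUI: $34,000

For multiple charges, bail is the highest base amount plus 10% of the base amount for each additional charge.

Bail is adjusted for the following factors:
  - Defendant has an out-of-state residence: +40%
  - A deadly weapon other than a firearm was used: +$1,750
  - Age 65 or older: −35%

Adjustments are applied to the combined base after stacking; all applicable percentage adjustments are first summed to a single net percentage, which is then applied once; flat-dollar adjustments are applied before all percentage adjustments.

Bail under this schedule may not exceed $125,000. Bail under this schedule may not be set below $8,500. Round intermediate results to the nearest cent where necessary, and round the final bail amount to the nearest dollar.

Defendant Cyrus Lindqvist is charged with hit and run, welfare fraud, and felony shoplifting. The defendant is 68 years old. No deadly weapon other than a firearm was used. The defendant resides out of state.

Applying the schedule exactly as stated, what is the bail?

$44,336

Base amounts from the schedule: hit and run $39,500; welfare fraud $15,000; felony shoplifting $12,250.
Stacking rule: highest base plus 10% of each additional charge. Highest is hit and run at $39,500. Additional: $15,000 × 10% = $1,500; $12,250 × 10% = $1,225. Combined base = $39,500 + $2,725 = $42,225.
Net percentage adjustment: +40% −35% = +5%. $42,225 × 1.05 = $44,336.25.
$44,336.25 is within the $125,000 maximum.
$44,336.25 is at or above the $8,500 minimum.
Rounded to the nearest dollar: $44,336.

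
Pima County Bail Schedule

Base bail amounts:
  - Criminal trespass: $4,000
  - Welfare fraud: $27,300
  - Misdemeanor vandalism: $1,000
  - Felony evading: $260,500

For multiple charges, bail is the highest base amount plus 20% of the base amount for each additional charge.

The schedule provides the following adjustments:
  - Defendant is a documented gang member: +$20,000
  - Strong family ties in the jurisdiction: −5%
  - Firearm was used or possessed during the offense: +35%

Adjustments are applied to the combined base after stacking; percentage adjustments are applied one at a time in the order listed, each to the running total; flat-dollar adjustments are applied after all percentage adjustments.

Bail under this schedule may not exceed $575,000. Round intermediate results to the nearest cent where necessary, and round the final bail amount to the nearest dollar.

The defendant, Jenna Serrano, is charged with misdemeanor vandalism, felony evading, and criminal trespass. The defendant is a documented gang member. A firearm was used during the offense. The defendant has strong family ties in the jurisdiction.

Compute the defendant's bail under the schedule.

$355,374

Base amounts from the schedule: misdemeanor vandalism $1,000; felony evading $260,500; criminal trespass $4,000.
Stacking rule: highest base plus 20% of each additional charge. Highest is felony evading at $260,500. Additional: $1,000 × 20% = $200; $4,000 × 20% = $800. Combined base = $260,500 + $1,000 = $261,500.
Strong family ties in the jurisdiction (−5%): $261,500 × 0.95 = $248,425.
Firearm was used or possessed during the offense (+35%): $248,425 × 1.35 = $335,373.75.
Defendant is a documented gang member (+$20,000 flat): $335,373.75 + $20,000 = $355,373.75.
$355,373.75 is within the $575,000 maximum.
Rounded to the nearest dollar: $355,374.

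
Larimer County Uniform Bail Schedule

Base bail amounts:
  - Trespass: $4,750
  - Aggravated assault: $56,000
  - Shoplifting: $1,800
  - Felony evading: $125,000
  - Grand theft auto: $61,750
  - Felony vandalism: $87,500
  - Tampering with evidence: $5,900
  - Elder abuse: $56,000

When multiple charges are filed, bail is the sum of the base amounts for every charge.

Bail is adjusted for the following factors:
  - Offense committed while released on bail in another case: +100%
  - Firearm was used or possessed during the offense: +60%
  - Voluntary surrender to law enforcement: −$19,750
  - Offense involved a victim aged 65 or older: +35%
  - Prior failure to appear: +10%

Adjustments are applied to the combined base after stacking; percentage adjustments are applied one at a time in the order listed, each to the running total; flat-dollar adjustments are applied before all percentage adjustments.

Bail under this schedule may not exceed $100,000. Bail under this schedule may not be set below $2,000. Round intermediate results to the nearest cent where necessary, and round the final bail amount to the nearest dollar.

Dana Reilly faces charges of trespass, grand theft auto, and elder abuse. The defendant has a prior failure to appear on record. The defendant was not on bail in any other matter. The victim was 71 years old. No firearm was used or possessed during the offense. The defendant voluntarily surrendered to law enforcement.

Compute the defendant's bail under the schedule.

$100,000

Base amounts from the schedule: trespass $4,750; grand theft auto $61,750; elder abuse $56,000.
Stacking rule: sum of all bases. $4,750 + $61,750 + $56,000 = $122,500.
Voluntary surrender to law enforcement (−$19,750 flat): $122,500 − $19,750 = $102,750.
Offense involved a victim aged 65 or older (+35%): $102,750 × 1.35 = $138,712.50.
Prior failure to appear (+10%): $138,712.50 × 1.1 = $152,583.75.
Result $152,583.75 exceeds the maximum of $100,000; bail is capped at $100,000.
$100,000 is at or above the $2,000 minimum.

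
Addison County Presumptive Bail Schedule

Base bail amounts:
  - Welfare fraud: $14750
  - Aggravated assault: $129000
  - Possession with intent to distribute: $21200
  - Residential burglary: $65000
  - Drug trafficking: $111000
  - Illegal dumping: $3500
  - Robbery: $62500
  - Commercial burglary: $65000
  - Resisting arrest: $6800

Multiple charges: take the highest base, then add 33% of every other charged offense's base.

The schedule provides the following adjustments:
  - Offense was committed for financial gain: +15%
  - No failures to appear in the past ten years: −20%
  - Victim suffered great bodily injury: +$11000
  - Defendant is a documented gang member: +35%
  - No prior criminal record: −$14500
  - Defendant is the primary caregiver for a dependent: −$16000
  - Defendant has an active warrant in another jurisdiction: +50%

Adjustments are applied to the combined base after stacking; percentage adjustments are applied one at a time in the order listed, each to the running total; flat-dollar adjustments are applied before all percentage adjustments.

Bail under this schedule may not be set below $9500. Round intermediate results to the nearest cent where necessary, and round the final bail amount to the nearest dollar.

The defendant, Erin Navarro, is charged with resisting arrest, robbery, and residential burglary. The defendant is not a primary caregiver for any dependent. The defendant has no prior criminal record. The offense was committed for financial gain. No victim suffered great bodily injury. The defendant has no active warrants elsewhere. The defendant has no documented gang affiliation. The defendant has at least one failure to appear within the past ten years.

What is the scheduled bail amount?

$84374

Base amounts from the schedule: resisting arrest $6800; robbery $62500; residential burglary $65000.
Stacking rule: highest base plus 33% of each additional charge. Highest is residential burglary at $65000. Additional: $6800 × 33% = $2244; $62500 × 33% = $20625. Combined base = $65000 + $22869 = $87869.
No prior criminal record (−$14500 flat): $87869 − $14500 = $73369.
Offense was committed for financial gain (+15%): $73369 × 1.15 = $84374.35.
$84374.35 is at or above the $9500 minimum.
Rounded to the nearest dollar: $84374.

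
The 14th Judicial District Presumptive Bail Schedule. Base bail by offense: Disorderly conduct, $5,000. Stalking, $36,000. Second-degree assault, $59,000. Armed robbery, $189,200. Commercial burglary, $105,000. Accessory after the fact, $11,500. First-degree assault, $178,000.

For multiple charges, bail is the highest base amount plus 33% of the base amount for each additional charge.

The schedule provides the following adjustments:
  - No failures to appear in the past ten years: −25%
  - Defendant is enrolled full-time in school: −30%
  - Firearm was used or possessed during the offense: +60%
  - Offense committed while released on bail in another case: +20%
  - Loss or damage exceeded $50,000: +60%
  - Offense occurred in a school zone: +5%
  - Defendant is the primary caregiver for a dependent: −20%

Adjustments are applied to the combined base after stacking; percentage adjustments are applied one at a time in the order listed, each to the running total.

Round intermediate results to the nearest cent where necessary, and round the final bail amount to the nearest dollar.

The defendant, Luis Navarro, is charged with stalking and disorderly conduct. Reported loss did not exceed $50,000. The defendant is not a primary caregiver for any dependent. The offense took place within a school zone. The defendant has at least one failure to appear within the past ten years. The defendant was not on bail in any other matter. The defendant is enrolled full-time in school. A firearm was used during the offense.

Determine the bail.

$44,276

Base amounts from the schedule: stalking $36,000; disorderly conduct $5,000.
Stacking rule: highest base plus 33% of each additional charge. Highest is stalking at $36,000. Additional: $5,000 × 33% = $1,650. Combined base = $36,000 + $1,650 = $37,650.
Defendant is enrolled full-time in school (−30%): $37,650 × 0.7 = $26,355.
Firearm was used or possessed during the offense (+60%): $26,355 × 1.6 = $42,168.
Offense occurred in a school zone (+5%): $42,168 × 1.05 = $44,276.40.
Rounded to the nearest dollar: $44,276.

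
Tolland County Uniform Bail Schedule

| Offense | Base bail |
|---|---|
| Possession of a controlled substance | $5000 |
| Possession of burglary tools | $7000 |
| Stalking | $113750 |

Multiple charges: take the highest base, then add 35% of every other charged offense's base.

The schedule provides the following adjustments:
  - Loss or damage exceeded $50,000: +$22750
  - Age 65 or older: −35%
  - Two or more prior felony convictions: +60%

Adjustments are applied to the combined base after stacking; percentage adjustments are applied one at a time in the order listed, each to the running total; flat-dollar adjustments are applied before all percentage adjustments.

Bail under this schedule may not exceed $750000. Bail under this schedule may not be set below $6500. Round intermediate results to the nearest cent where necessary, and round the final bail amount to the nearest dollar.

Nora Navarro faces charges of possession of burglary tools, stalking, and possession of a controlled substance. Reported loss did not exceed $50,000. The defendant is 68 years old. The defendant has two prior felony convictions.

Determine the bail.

Base amounts from the schedule: possession of burglary tools $7000; stalking $113750; possession of a controlled substance $5000.
Stacking rule: highest base plus 35% of each additional charge. Highest is stalking at $113750. Additional: $7000 × 35% = $2450; $5000 × 35% = $1750. Combined base = $113750 + $4200 = $117950.
Age 65 or older (−35%): $117950 × 0.65 = $76667.50.
Two or more prior felony convictions (+60%): $76667.50 × 1.6 = $122668.
$122668 is within the $750000 maximum.
$122668 is at or above the $6500 minimum.

$122668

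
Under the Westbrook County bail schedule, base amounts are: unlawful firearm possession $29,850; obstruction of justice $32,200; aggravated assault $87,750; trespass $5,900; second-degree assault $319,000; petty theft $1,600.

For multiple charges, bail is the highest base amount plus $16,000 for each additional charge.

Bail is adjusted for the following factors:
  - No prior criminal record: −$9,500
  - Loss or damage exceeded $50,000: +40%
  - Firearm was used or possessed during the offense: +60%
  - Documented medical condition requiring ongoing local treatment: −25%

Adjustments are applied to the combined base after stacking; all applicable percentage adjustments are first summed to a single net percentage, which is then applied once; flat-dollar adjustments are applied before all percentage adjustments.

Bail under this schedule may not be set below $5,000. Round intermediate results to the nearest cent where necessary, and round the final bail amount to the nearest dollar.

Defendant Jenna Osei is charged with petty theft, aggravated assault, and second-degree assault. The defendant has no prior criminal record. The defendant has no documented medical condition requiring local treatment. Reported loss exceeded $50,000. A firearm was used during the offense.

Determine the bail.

Base amounts from the schedule: petty theft $1,600; aggravated assault $87,750; second-degree assault $319,000.
Stacking rule: highest base plus $16,000 per additional charge. Highest is second-degree assault at $319,000; 2 additional charges → +$32,000. Combined base = $351,000.
No prior criminal record (−$9,500 flat): $351,000 − $9,500 = $341,500.
Net percentage adjustment: +40% +60% = +100%. $341,500 × 2 = $683,000.
$683,000 is at or above the $5,000 minimum.

$683,000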